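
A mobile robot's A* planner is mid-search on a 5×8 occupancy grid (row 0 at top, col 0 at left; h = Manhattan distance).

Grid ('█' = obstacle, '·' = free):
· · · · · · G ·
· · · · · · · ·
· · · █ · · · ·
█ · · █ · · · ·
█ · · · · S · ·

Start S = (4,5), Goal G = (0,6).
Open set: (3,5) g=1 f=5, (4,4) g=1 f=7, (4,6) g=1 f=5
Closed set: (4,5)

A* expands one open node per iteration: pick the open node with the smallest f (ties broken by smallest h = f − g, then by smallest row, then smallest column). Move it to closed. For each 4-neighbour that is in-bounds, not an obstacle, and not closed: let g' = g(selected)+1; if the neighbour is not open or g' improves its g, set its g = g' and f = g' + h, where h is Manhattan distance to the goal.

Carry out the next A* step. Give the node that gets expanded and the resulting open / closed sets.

step 1: expand (3,5) (f=5, h=4) → closed; open now [(2,5) g=2 f=5, (3,4) g=2 f=7, (3,6) g=2 f=5, (4,4) g=1 f=7, (4,6) g=1 f=5]

expanded=(3,5); open=[(2,5) g=2 f=5, (3,4) g=2 f=7, (3,6) g=2 f=5, (4,4) g=1 f=7, (4,6) g=1 f=5]; closed=[(3,5), (4,5)]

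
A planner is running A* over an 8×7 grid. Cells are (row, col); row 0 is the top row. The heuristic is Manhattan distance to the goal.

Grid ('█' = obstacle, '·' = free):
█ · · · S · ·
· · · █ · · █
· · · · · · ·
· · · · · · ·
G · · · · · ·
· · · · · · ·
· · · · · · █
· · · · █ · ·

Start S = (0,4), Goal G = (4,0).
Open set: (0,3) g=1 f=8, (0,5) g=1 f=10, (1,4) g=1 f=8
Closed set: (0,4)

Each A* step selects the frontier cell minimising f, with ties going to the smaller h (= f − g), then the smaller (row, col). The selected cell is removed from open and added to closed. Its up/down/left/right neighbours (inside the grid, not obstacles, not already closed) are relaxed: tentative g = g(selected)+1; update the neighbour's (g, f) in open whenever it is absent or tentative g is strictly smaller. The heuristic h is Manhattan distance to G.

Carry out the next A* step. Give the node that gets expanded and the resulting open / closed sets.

step 1: expand (0,3) (f=8, h=7) → closed; open now [(0,2) g=2 f=8, (0,5) g=1 f=10, (1,4) g=1 f=8]

expanded=(0,3); open=[(0,2) g=2 f=8, (0,5) g=1 f=10, (1,4) g=1 f=8]; closed=[(0,3), (0,4)]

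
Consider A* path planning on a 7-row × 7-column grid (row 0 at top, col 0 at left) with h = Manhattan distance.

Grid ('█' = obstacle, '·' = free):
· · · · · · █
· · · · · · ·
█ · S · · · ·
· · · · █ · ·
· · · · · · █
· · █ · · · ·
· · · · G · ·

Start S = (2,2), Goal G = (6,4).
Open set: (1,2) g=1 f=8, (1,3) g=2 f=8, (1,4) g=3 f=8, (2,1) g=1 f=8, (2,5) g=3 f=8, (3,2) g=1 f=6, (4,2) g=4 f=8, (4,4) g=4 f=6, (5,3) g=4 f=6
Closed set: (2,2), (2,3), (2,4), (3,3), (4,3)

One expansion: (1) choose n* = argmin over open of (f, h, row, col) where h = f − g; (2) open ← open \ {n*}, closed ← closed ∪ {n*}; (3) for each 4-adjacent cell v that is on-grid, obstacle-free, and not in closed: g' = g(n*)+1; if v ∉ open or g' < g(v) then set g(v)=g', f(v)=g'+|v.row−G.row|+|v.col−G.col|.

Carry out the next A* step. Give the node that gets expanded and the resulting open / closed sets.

step 1: expand (4,4) (f=6, h=2) → closed; open now [(1,2) g=1 f=8, (1,3) g=2 f=8, (1,4) g=3 f=8, (2,1) g=1 f=8, (2,5) g=3 f=8, (3,2) g=1 f=6, (4,2) g=4 f=8, (4,5) g=5 f=8, (5,3) g=4 f=6, (5,4) g=5 f=6]

expanded=(4,4); open=[(1,2) g=1 f=8, (1,3) g=2 f=8, (1,4) g=3 f=8, (2,1) g=1 f=8, (2,5) g=3 f=8, (3,2) g=1 f=6, (4,2) g=4 f=8, (4,5) g=5 f=8, (5,3) g=4 f=6, (5,4) g=5 f=6]; closed=[(2,2), (2,3), (2,4), (3,3), (4,3), (4,4)]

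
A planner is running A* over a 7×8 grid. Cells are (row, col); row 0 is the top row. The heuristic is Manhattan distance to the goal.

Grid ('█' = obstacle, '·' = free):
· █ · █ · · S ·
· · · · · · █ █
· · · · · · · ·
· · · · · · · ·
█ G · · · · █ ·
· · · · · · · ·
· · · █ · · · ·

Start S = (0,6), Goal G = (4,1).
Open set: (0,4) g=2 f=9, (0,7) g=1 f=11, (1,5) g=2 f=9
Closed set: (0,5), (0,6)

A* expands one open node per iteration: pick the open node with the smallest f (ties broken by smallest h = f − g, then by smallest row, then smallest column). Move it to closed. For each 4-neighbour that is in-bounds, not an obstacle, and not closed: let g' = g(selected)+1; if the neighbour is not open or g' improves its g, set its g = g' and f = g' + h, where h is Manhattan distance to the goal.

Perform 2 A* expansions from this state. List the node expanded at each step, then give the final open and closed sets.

step 1: expand (0,4) (f=9, h=7) → closed; open now [(0,7) g=1 f=11, (1,4) g=3 f=9, (1,5) g=2 f=9]
step 2: expand (1,4) (f=9, h=6) → closed; open now [(0,7) g=1 f=11, (1,3) g=4 f=9, (1,5) g=2 f=9, (2,4) g=4 f=9]

order=[(0,4) → (1,4)]; open=[(0,7) g=1 f=11, (1,3) g=4 f=9, (1,5) g=2 f=9, (2,4) g=4 f=9]; closed=[(0,4), (0,5), (0,6), (1,4)]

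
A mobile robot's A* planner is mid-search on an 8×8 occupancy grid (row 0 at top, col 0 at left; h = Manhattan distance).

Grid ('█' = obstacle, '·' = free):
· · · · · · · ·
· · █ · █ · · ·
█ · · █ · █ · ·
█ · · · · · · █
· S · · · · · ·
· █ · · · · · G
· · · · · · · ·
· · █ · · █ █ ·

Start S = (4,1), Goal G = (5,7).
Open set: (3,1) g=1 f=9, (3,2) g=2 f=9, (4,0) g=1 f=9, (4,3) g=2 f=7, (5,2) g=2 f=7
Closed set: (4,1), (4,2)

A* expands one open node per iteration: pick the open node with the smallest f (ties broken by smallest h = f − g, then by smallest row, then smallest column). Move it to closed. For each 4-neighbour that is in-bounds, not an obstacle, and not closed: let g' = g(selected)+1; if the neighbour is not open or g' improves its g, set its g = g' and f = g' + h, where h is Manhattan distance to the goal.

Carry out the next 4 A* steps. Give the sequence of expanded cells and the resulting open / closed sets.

step 1: expand (4,3) (f=7, h=5) → closed; open now [(3,1) g=1 f=9, (3,2) g=2 f=9, (3,3) g=3 f=9, (4,0) g=1 f=9, (4,4) g=3 f=7, (5,2) g=2 f=7, (5,3) g=3 f=7]
step 2: expand (4,4) (f=7, h=4) → closed; open now [(3,1) g=1 f=9, (3,2) g=2 f=9, (3,3) g=3 f=9, (3,4) g=4 f=9, (4,0) g=1 f=9, (4,5) g=4 f=7, (5,2) g=2 f=7, (5,3) g=3 f=7, (5,4) g=4 f=7]
step 3: expand (4,5) (f=7, h=3) → closed; open now [(3,1) g=1 f=9, (3,2) g=2 f=9, (3,3) g=3 f=9, (3,4) g=4 f=9, (3,5) g=5 f=9, (4,0) g=1 f=9, (4,6) g=5 f=7, (5,2) g=2 f=7, (5,3) g=3 f=7, (5,4) g=4 f=7, (5,5) g=5 f=7]
step 4: expand (4,6) (f=7, h=2) → closed; open now [(3,1) g=1 f=9, (3,2) g=2 f=9, (3,3) g=3 f=9, (3,4) g=4 f=9, (3,5) g=5 f=9, (3,6) g=6 f=9, (4,0) g=1 f=9, (4,7) g=6 f=7, (5,2) g=2 f=7, (5,3) g=3 f=7, (5,4) g=4 f=7, (5,5) g=5 f=7, (5,6) g=6 f=7]

order=[(4,3) → (4,4) → (4,5) → (4,6)]; open=[(3,1) g=1 f=9, (3,2) g=2 f=9, (3,3) g=3 f=9, (3,4) g=4 f=9, (3,5) g=5 f=9, (3,6) g=6 f=9, (4,0) g=1 f=9, (4,7) g=6 f=7, (5,2) g=2 f=7, (5,3) g=3 f=7, (5,4) g=4 f=7, (5,5) g=5 f=7, (5,6) g=6 f=7]; closed=[(4,1), (4,2), (4,3), (4,4), (4,5), (4,6)]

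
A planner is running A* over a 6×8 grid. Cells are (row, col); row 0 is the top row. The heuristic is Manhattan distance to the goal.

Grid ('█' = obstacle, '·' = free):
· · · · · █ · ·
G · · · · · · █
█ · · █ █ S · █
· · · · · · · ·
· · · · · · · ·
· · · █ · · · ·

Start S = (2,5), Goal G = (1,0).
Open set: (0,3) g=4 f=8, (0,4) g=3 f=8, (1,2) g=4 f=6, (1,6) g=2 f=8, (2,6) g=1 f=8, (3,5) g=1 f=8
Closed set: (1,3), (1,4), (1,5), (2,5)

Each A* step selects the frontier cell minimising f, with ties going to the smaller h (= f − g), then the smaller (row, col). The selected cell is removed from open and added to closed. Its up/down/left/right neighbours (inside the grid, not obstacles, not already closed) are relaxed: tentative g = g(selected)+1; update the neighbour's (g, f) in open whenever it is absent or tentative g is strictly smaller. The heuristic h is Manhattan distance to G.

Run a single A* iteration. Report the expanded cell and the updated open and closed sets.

expanded=(1,2); open=[(0,2) g=5 f=8, (0,3) g=4 f=8, (0,4) g=3 f=8, (1,1) g=5 f=6, (1,6) g=2 f=8, (2,2) g=5 f=8, (2,6) g=1 f=8, (3,5) g=1 f=8]; closed=[(1,2), (1,3), (1,4), (1,5), (2,5)]

step 1: expand (1,2) (f=6, h=2) → closed; open now [(0,2) g=5 f=8, (0,3) g=4 f=8, (0,4) g=3 f=8, (1,1) g=5 f=6, (1,6) g=2 f=8, (2,2) g=5 f=8, (2,6) g=1 f=8, (3,5) g=1 f=8]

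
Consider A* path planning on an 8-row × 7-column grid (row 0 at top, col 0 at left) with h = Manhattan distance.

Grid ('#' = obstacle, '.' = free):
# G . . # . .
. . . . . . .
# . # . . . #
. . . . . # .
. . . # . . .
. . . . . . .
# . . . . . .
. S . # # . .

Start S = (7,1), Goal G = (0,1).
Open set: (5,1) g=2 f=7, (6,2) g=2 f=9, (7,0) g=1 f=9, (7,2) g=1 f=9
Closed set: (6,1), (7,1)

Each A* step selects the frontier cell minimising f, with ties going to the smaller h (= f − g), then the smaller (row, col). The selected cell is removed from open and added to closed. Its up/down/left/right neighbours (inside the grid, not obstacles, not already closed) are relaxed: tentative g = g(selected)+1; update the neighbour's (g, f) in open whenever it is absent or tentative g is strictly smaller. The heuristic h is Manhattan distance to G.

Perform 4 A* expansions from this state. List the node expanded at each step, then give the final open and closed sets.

order=[(5,1) → (4,1) → (3,1) → (2,1)]; open=[(1,1) g=6 f=7, (3,0) g=5 f=9, (3,2) g=5 f=9, (4,0) g=4 f=9, (4,2) g=4 f=9, (5,0) g=3 f=9, (5,2) g=3 f=9, (6,2) g=2 f=9, (7,0) g=1 f=9, (7,2) g=1 f=9]; closed=[(2,1), (3,1), (4,1), (5,1), (6,1), (7,1)]

step 1: expand (5,1) (f=7, h=5) → closed; open now [(4,1) g=3 f=7, (5,0) g=3 f=9, (5,2) g=3 f=9, (6,2) g=2 f=9, (7,0) g=1 f=9, (7,2) g=1 f=9]
step 2: expand (4,1) (f=7, h=4) → closed; open now [(3,1) g=4 f=7, (4,0) g=4 f=9, (4,2) g=4 f=9, (5,0) g=3 f=9, (5,2) g=3 f=9, (6,2) g=2 f=9, (7,0) g=1 f=9, (7,2) g=1 f=9]
step 3: expand (3,1) (f=7, h=3) → closed; open now [(2,1) g=5 f=7, (3,0) g=5 f=9, (3,2) g=5 f=9, (4,0) g=4 f=9, (4,2) g=4 f=9, (5,0) g=3 f=9, (5,2) g=3 f=9, (6,2) g=2 f=9, (7,0) g=1 f=9, (7,2) g=1 f=9]
step 4: expand (2,1) (f=7, h=2) → closed; open now [(1,1) g=6 f=7, (3,0) g=5 f=9, (3,2) g=5 f=9, (4,0) g=4 f=9, (4,2) g=4 f=9, (5,0) g=3 f=9, (5,2) g=3 f=9, (6,2) g=2 f=9, (7,0) g=1 f=9, (7,2) g=1 f=9]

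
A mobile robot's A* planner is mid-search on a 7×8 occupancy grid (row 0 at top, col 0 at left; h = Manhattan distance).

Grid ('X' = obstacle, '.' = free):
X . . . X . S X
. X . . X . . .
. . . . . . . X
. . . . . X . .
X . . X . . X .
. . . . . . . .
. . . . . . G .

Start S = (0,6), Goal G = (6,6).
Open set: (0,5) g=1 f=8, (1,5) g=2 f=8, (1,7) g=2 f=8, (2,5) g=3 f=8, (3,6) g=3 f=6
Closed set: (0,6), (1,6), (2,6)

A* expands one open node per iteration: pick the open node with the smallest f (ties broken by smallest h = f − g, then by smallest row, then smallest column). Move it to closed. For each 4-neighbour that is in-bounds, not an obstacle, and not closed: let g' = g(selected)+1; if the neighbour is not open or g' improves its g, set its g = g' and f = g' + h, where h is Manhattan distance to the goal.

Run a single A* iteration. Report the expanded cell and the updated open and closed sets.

step 1: expand (3,6) (f=6, h=3) → closed; open now [(0,5) g=1 f=8, (1,5) g=2 f=8, (1,7) g=2 f=8, (2,5) g=3 f=8, (3,7) g=4 f=8]

expanded=(3,6); open=[(0,5) g=1 f=8, (1,5) g=2 f=8, (1,7) g=2 f=8, (2,5) g=3 f=8, (3,7) g=4 f=8]; closed=[(0,6), (1,6), (2,6), (3,6)]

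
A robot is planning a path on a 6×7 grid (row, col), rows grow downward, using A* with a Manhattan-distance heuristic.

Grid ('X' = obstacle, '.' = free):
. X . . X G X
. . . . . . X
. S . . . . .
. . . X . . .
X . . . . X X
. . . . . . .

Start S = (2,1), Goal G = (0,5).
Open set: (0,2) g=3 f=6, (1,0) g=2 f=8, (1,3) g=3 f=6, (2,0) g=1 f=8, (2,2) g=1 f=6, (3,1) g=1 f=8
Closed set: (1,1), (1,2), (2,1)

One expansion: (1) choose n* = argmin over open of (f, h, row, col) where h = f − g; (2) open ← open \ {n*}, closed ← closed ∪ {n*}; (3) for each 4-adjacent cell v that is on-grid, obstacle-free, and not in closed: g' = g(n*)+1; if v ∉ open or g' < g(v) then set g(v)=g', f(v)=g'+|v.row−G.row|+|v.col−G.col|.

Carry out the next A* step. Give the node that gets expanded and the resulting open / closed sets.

step 1: expand (0,2) (f=6, h=3) → closed; open now [(0,3) g=4 f=6, (1,0) g=2 f=8, (1,3) g=3 f=6, (2,0) g=1 f=8, (2,2) g=1 f=6, (3,1) g=1 f=8]

expanded=(0,2); open=[(0,3) g=4 f=6, (1,0) g=2 f=8, (1,3) g=3 f=6, (2,0) g=1 f=8, (2,2) g=1 f=6, (3,1) g=1 f=8]; closed=[(0,2), (1,1), (1,2), (2,1)]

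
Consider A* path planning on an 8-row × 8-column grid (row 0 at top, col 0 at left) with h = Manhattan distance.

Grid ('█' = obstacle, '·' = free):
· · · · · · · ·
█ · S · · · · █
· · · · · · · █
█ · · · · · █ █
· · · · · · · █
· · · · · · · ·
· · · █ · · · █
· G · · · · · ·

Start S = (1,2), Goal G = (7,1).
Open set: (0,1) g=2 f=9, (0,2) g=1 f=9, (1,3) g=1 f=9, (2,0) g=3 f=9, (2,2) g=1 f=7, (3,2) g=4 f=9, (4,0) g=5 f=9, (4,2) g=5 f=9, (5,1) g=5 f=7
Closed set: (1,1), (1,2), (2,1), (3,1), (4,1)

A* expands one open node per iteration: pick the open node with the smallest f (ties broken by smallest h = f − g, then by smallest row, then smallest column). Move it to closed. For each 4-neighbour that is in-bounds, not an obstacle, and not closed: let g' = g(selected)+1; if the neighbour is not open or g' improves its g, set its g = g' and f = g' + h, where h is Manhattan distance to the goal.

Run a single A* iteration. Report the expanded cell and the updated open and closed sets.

step 1: expand (5,1) (f=7, h=2) → closed; open now [(0,1) g=2 f=9, (0,2) g=1 f=9, (1,3) g=1 f=9, (2,0) g=3 f=9, (2,2) g=1 f=7, (3,2) g=4 f=9, (4,0) g=5 f=9, (4,2) g=5 f=9, (5,0) g=6 f=9, (5,2) g=6 f=9, (6,1) g=6 f=7]

expanded=(5,1); open=[(0,1) g=2 f=9, (0,2) g=1 f=9, (1,3) g=1 f=9, (2,0) g=3 f=9, (2,2) g=1 f=7, (3,2) g=4 f=9, (4,0) g=5 f=9, (4,2) g=5 f=9, (5,0) g=6 f=9, (5,2) g=6 f=9, (6,1) g=6 f=7]; closed=[(1,1), (1,2), (2,1), (3,1), (4,1), (5,1)]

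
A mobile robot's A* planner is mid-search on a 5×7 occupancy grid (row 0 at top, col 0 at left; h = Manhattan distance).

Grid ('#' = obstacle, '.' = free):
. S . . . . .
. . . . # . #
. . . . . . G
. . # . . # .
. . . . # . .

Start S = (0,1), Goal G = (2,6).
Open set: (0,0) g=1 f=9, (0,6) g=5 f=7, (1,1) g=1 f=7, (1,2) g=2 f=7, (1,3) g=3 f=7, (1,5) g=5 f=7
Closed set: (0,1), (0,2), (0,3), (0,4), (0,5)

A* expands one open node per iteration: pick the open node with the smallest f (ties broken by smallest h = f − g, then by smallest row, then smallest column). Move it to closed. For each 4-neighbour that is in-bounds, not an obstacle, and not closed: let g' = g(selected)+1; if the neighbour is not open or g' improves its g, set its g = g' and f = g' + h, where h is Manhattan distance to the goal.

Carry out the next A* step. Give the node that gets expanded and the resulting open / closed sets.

step 1: expand (0,6) (f=7, h=2) → closed; open now [(0,0) g=1 f=9, (1,1) g=1 f=7, (1,2) g=2 f=7, (1,3) g=3 f=7, (1,5) g=5 f=7]

expanded=(0,6); open=[(0,0) g=1 f=9, (1,1) g=1 f=7, (1,2) g=2 f=7, (1,3) g=3 f=7, (1,5) g=5 f=7]; closed=[(0,1), (0,2), (0,3), (0,4), (0,5), (0,6)]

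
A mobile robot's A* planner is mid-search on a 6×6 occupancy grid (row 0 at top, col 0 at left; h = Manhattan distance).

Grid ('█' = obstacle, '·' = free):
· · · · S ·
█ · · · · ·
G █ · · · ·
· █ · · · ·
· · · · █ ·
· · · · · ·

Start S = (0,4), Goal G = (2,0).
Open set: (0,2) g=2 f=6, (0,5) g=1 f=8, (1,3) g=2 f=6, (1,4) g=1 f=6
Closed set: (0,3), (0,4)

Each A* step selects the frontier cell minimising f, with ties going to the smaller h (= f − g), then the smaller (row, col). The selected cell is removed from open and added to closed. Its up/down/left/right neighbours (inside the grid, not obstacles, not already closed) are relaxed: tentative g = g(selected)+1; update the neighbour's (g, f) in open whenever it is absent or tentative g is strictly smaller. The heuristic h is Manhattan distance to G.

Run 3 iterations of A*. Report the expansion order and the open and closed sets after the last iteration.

order=[(0,2) → (0,1) → (0,0)]; open=[(0,5) g=1 f=8, (1,1) g=4 f=6, (1,2) g=3 f=6, (1,3) g=2 f=6, (1,4) g=1 f=6]; closed=[(0,0), (0,1), (0,2), (0,3), (0,4)]

step 1: expand (0,2) (f=6, h=4) → closed; open now [(0,1) g=3 f=6, (0,5) g=1 f=8, (1,2) g=3 f=6, (1,3) g=2 f=6, (1,4) g=1 f=6]
step 2: expand (0,1) (f=6, h=3) → closed; open now [(0,0) g=4 f=6, (0,5) g=1 f=8, (1,1) g=4 f=6, (1,2) g=3 f=6, (1,3) g=2 f=6, (1,4) g=1 f=6]
step 3: expand (0,0) (f=6, h=2) → closed; open now [(0,5) g=1 f=8, (1,1) g=4 f=6, (1,2) g=3 f=6, (1,3) g=2 f=6, (1,4) g=1 f=6]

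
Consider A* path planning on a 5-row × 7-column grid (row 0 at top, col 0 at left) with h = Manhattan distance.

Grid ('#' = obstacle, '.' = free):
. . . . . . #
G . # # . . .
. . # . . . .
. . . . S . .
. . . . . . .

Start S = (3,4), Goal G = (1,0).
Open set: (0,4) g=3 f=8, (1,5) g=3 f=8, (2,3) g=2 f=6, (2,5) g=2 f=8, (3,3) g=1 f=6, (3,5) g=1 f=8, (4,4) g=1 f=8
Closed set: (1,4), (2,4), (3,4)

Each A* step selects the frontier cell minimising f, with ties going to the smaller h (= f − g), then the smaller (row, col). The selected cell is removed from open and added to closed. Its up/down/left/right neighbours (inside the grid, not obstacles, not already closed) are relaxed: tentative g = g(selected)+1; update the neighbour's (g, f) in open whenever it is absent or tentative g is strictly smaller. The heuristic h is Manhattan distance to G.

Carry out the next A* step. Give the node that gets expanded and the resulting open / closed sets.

step 1: expand (2,3) (f=6, h=4) → closed; open now [(0,4) g=3 f=8, (1,5) g=3 f=8, (2,5) g=2 f=8, (3,3) g=1 f=6, (3,5) g=1 f=8, (4,4) g=1 f=8]

expanded=(2,3); open=[(0,4) g=3 f=8, (1,5) g=3 f=8, (2,5) g=2 f=8, (3,3) g=1 f=6, (3,5) g=1 f=8, (4,4) g=1 f=8]; closed=[(1,4), (2,3), (2,4), (3,4)]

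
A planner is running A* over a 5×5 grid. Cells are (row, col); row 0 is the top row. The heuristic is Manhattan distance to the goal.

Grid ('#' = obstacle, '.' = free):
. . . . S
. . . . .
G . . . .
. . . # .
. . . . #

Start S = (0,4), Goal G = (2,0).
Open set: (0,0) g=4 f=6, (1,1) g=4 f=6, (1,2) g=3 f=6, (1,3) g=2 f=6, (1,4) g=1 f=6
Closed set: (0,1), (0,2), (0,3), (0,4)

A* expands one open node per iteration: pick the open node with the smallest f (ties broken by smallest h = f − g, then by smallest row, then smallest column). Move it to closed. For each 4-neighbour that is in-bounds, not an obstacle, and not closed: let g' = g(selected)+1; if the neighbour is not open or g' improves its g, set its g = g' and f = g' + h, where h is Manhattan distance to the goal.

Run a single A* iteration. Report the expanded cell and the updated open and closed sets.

step 1: expand (0,0) (f=6, h=2) → closed; open now [(1,0) g=5 f=6, (1,1) g=4 f=6, (1,2) g=3 f=6, (1,3) g=2 f=6, (1,4) g=1 f=6]

expanded=(0,0); open=[(1,0) g=5 f=6, (1,1) g=4 f=6, (1,2) g=3 f=6, (1,3) g=2 f=6, (1,4) g=1 f=6]; closed=[(0,0), (0,1), (0,2), (0,3), (0,4)]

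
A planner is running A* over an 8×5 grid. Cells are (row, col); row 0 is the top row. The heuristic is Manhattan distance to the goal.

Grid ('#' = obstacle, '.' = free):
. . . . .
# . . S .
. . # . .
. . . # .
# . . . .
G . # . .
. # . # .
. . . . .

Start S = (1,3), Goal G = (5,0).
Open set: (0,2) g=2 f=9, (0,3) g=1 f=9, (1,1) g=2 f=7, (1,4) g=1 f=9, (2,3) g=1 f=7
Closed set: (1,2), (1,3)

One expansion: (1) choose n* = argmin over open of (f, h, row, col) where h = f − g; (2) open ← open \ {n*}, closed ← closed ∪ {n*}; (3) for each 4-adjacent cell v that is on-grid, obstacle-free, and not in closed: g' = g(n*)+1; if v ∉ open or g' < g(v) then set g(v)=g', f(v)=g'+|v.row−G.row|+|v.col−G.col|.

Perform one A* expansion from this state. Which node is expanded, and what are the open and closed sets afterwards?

step 1: expand (1,1) (f=7, h=5) → closed; open now [(0,1) g=3 f=9, (0,2) g=2 f=9, (0,3) g=1 f=9, (1,4) g=1 f=9, (2,1) g=3 f=7, (2,3) g=1 f=7]

expanded=(1,1); open=[(0,1) g=3 f=9, (0,2) g=2 f=9, (0,3) g=1 f=9, (1,4) g=1 f=9, (2,1) g=3 f=7, (2,3) g=1 f=7]; closed=[(1,1), (1,2), (1,3)]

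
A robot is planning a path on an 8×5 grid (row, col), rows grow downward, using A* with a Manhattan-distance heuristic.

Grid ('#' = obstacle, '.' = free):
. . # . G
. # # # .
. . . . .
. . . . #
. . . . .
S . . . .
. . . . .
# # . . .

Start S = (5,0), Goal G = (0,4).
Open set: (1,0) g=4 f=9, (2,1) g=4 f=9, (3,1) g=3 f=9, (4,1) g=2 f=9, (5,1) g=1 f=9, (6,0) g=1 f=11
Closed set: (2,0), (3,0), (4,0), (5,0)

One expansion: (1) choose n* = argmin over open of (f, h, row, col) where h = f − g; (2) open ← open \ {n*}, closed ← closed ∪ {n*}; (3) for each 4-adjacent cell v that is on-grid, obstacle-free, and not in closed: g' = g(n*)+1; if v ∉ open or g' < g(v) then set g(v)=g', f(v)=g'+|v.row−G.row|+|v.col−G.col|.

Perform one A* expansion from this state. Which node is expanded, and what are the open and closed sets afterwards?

step 1: expand (1,0) (f=9, h=5) → closed; open now [(0,0) g=5 f=9, (2,1) g=4 f=9, (3,1) g=3 f=9, (4,1) g=2 f=9, (5,1) g=1 f=9, (6,0) g=1 f=11]

expanded=(1,0); open=[(0,0) g=5 f=9, (2,1) g=4 f=9, (3,1) g=3 f=9, (4,1) g=2 f=9, (5,1) g=1 f=9, (6,0) g=1 f=11]; closed=[(1,0), (2,0), (3,0), (4,0), (5,0)]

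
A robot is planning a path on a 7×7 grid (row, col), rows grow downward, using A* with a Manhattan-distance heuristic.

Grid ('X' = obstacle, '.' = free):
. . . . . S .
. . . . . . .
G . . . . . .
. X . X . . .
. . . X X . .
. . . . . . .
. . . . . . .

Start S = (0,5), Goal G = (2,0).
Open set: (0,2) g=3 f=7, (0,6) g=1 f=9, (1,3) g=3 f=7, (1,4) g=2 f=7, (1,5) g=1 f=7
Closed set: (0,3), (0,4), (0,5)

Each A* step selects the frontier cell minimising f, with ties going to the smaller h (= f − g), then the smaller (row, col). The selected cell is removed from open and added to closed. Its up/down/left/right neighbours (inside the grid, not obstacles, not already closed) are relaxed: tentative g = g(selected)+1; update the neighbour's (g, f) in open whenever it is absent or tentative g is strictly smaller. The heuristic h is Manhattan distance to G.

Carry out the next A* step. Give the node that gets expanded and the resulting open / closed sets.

step 1: expand (0,2) (f=7, h=4) → closed; open now [(0,1) g=4 f=7, (0,6) g=1 f=9, (1,2) g=4 f=7, (1,3) g=3 f=7, (1,4) g=2 f=7, (1,5) g=1 f=7]

expanded=(0,2); open=[(0,1) g=4 f=7, (0,6) g=1 f=9, (1,2) g=4 f=7, (1,3) g=3 f=7, (1,4) g=2 f=7, (1,5) g=1 f=7]; closed=[(0,2), (0,3), (0,4), (0,5)]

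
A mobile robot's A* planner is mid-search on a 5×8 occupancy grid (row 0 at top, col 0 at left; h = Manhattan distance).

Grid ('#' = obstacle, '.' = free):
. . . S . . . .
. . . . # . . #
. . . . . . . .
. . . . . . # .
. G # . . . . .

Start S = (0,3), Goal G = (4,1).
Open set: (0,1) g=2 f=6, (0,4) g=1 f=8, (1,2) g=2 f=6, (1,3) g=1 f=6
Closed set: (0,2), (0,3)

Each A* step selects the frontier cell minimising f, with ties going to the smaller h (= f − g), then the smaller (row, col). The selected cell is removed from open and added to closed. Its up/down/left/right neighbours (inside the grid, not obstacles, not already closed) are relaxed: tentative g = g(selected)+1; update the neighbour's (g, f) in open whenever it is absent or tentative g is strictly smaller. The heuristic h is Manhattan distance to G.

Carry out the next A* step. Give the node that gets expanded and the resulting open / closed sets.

step 1: expand (0,1) (f=6, h=4) → closed; open now [(0,0) g=3 f=8, (0,4) g=1 f=8, (1,1) g=3 f=6, (1,2) g=2 f=6, (1,3) g=1 f=6]

expanded=(0,1); open=[(0,0) g=3 f=8, (0,4) g=1 f=8, (1,1) g=3 f=6, (1,2) g=2 f=6, (1,3) g=1 f=6]; closed=[(0,1), (0,2), (0,3)]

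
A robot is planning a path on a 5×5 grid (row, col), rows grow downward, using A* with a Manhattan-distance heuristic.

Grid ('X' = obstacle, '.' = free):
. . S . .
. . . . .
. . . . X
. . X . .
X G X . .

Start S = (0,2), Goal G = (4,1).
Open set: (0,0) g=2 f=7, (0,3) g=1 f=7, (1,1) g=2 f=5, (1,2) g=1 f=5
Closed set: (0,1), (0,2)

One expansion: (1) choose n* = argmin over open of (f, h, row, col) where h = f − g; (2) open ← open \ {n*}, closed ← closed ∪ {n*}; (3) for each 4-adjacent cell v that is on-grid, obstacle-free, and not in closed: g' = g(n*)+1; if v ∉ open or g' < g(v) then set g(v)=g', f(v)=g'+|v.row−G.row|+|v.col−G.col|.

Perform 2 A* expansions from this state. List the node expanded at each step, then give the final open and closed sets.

order=[(1,1) → (2,1)]; open=[(0,0) g=2 f=7, (0,3) g=1 f=7, (1,0) g=3 f=7, (1,2) g=1 f=5, (2,0) g=4 f=7, (2,2) g=4 f=7, (3,1) g=4 f=5]; closed=[(0,1), (0,2), (1,1), (2,1)]

step 1: expand (1,1) (f=5, h=3) → closed; open now [(0,0) g=2 f=7, (0,3) g=1 f=7, (1,0) g=3 f=7, (1,2) g=1 f=5, (2,1) g=3 f=5]
step 2: expand (2,1) (f=5, h=2) → closed; open now [(0,0) g=2 f=7, (0,3) g=1 f=7, (1,0) g=3 f=7, (1,2) g=1 f=5, (2,0) g=4 f=7, (2,2) g=4 f=7, (3,1) g=4 f=5]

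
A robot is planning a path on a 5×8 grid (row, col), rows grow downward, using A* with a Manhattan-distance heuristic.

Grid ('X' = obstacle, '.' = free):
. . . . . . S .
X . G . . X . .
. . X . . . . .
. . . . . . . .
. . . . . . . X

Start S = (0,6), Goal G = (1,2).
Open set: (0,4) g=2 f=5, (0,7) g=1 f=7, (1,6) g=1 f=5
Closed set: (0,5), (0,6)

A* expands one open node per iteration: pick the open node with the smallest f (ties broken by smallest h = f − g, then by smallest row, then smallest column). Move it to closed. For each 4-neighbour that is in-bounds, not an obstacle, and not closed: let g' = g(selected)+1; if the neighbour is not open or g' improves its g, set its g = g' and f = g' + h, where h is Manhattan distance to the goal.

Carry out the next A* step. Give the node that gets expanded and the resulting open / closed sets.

step 1: expand (0,4) (f=5, h=3) → closed; open now [(0,3) g=3 f=5, (0,7) g=1 f=7, (1,4) g=3 f=5, (1,6) g=1 f=5]

expanded=(0,4); open=[(0,3) g=3 f=5, (0,7) g=1 f=7, (1,4) g=3 f=5, (1,6) g=1 f=5]; closed=[(0,4), (0,5), (0,6)]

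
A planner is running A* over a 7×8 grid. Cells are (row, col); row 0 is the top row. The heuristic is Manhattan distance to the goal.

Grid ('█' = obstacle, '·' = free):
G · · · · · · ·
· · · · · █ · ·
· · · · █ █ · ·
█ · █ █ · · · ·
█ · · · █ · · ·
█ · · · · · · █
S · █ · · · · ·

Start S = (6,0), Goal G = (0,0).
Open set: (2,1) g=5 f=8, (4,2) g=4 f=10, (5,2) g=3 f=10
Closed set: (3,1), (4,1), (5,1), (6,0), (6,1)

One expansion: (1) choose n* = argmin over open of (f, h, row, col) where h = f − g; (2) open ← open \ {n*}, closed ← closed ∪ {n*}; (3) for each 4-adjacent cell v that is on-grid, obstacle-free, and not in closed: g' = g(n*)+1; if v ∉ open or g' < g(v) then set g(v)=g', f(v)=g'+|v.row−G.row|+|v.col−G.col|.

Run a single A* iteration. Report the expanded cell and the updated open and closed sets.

expanded=(2,1); open=[(1,1) g=6 f=8, (2,0) g=6 f=8, (2,2) g=6 f=10, (4,2) g=4 f=10, (5,2) g=3 f=10]; closed=[(2,1), (3,1), (4,1), (5,1), (6,0), (6,1)]

step 1: expand (2,1) (f=8, h=3) → closed; open now [(1,1) g=6 f=8, (2,0) g=6 f=8, (2,2) g=6 f=10, (4,2) g=4 f=10, (5,2) g=3 f=10]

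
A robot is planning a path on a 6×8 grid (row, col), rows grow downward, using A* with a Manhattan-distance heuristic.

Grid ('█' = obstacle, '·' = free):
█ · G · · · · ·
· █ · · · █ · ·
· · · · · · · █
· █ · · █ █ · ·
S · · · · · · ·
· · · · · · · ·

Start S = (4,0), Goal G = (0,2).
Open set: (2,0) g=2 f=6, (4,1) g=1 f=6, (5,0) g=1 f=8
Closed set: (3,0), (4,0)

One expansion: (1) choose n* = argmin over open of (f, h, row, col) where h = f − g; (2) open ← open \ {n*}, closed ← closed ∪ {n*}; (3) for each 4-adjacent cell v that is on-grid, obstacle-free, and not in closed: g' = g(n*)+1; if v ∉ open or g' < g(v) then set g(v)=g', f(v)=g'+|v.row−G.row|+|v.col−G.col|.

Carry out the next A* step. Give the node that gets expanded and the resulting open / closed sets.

step 1: expand (2,0) (f=6, h=4) → closed; open now [(1,0) g=3 f=6, (2,1) g=3 f=6, (4,1) g=1 f=6, (5,0) g=1 f=8]

expanded=(2,0); open=[(1,0) g=3 f=6, (2,1) g=3 f=6, (4,1) g=1 f=6, (5,0) g=1 f=8]; closed=[(2,0), (3,0), (4,0)]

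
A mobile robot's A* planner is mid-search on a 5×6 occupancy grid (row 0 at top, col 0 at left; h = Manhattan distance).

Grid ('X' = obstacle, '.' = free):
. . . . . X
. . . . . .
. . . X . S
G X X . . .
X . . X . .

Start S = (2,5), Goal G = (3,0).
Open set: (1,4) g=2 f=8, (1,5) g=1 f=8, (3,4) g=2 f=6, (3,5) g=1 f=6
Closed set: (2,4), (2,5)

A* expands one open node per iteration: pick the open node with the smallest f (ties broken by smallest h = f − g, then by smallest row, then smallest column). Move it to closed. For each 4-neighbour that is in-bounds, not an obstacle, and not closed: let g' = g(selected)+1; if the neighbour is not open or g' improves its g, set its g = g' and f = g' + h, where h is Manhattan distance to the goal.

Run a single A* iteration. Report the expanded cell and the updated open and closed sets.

expanded=(3,4); open=[(1,4) g=2 f=8, (1,5) g=1 f=8, (3,3) g=3 f=6, (3,5) g=1 f=6, (4,4) g=3 f=8]; closed=[(2,4), (2,5), (3,4)]

step 1: expand (3,4) (f=6, h=4) → closed; open now [(1,4) g=2 f=8, (1,5) g=1 f=8, (3,3) g=3 f=6, (3,5) g=1 f=6, (4,4) g=3 f=8]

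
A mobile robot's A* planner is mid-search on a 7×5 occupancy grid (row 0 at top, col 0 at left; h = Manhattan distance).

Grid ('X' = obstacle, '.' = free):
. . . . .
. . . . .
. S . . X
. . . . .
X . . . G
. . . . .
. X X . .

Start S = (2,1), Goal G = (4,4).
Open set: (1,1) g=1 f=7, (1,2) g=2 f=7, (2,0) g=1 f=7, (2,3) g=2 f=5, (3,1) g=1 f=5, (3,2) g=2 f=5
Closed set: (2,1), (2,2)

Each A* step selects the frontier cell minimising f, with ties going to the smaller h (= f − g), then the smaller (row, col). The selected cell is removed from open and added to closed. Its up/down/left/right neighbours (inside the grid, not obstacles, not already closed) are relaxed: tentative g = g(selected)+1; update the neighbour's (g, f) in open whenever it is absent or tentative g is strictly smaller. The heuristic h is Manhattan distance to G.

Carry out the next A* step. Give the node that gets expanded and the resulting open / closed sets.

expanded=(2,3); open=[(1,1) g=1 f=7, (1,2) g=2 f=7, (1,3) g=3 f=7, (2,0) g=1 f=7, (3,1) g=1 f=5, (3,2) g=2 f=5, (3,3) g=3 f=5]; closed=[(2,1), (2,2), (2,3)]

step 1: expand (2,3) (f=5, h=3) → closed; open now [(1,1) g=1 f=7, (1,2) g=2 f=7, (1,3) g=3 f=7, (2,0) g=1 f=7, (3,1) g=1 f=5, (3,2) g=2 f=5, (3,3) g=3 f=5]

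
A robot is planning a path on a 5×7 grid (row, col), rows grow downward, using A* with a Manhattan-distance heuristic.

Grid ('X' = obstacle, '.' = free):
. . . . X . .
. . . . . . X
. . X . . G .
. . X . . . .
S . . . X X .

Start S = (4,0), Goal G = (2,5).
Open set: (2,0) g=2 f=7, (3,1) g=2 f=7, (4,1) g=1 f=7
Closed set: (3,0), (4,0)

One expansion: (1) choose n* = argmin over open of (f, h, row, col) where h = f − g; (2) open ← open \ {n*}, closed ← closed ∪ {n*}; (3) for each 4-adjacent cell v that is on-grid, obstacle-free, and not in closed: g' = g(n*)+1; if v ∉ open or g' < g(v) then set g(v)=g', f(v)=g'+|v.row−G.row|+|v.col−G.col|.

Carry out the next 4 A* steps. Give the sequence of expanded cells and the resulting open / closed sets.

order=[(2,0) → (2,1) → (3,1) → (4,1)]; open=[(1,0) g=3 f=9, (1,1) g=4 f=9, (4,2) g=2 f=7]; closed=[(2,0), (2,1), (3,0), (3,1), (4,0), (4,1)]

step 1: expand (2,0) (f=7, h=5) → closed; open now [(1,0) g=3 f=9, (2,1) g=3 f=7, (3,1) g=2 f=7, (4,1) g=1 f=7]
step 2: expand (2,1) (f=7, h=4) → closed; open now [(1,0) g=3 f=9, (1,1) g=4 f=9, (3,1) g=2 f=7, (4,1) g=1 f=7]
step 3: expand (3,1) (f=7, h=5) → closed; open now [(1,0) g=3 f=9, (1,1) g=4 f=9, (4,1) g=1 f=7]
step 4: expand (4,1) (f=7, h=6) → closed; open now [(1,0) g=3 f=9, (1,1) g=4 f=9, (4,2) g=2 f=7]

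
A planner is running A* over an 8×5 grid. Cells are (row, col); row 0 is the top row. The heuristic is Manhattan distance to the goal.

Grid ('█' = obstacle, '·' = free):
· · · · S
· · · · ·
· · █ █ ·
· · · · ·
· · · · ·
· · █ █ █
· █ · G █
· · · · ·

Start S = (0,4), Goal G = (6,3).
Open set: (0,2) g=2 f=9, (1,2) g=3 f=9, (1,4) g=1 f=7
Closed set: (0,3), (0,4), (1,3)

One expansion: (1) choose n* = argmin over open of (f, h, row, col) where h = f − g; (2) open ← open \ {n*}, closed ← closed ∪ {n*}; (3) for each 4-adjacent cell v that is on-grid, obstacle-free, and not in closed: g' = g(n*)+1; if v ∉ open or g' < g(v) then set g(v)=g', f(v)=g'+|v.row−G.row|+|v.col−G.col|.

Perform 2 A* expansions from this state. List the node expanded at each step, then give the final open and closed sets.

order=[(1,4) → (2,4)]; open=[(0,2) g=2 f=9, (1,2) g=3 f=9, (3,4) g=3 f=7]; closed=[(0,3), (0,4), (1,3), (1,4), (2,4)]

step 1: expand (1,4) (f=7, h=6) → closed; open now [(0,2) g=2 f=9, (1,2) g=3 f=9, (2,4) g=2 f=7]
step 2: expand (2,4) (f=7, h=5) → closed; open now [(0,2) g=2 f=9, (1,2) g=3 f=9, (3,4) g=3 f=7]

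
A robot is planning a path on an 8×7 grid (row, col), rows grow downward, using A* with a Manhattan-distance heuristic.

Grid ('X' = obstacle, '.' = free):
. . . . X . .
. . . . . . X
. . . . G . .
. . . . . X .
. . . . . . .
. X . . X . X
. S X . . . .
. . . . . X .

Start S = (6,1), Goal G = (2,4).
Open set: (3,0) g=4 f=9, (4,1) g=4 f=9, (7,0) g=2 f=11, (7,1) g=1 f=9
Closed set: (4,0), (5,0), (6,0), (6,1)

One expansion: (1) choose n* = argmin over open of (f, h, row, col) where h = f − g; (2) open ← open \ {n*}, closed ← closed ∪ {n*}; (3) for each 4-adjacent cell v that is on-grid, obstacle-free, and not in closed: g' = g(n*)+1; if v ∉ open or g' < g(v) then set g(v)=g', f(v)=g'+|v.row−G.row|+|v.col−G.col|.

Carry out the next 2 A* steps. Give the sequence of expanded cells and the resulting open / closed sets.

order=[(3,0) → (2,0)]; open=[(1,0) g=6 f=11, (2,1) g=6 f=9, (3,1) g=5 f=9, (4,1) g=4 f=9, (7,0) g=2 f=11, (7,1) g=1 f=9]; closed=[(2,0), (3,0), (4,0), (5,0), (6,0), (6,1)]

step 1: expand (3,0) (f=9, h=5) → closed; open now [(2,0) g=5 f=9, (3,1) g=5 f=9, (4,1) g=4 f=9, (7,0) g=2 f=11, (7,1) g=1 f=9]
step 2: expand (2,0) (f=9, h=4) → closed; open now [(1,0) g=6 f=11, (2,1) g=6 f=9, (3,1) g=5 f=9, (4,1) g=4 f=9, (7,0) g=2 f=11, (7,1) g=1 f=9]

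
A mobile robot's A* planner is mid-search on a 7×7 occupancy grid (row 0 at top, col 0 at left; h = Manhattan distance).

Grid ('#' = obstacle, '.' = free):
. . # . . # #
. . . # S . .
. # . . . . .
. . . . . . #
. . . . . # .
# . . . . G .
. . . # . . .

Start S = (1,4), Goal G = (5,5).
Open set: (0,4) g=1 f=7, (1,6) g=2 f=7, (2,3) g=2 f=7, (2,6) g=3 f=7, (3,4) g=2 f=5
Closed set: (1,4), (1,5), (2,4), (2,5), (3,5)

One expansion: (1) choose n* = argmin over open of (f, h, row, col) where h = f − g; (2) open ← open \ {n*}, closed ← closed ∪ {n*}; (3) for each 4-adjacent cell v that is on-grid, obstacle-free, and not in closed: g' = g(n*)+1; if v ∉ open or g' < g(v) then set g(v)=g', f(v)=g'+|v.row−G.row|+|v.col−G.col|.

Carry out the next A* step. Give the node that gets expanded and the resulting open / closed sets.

expanded=(3,4); open=[(0,4) g=1 f=7, (1,6) g=2 f=7, (2,3) g=2 f=7, (2,6) g=3 f=7, (3,3) g=3 f=7, (4,4) g=3 f=5]; closed=[(1,4), (1,5), (2,4), (2,5), (3,4), (3,5)]

step 1: expand (3,4) (f=5, h=3) → closed; open now [(0,4) g=1 f=7, (1,6) g=2 f=7, (2,3) g=2 f=7, (2,6) g=3 f=7, (3,3) g=3 f=7, (4,4) g=3 f=5]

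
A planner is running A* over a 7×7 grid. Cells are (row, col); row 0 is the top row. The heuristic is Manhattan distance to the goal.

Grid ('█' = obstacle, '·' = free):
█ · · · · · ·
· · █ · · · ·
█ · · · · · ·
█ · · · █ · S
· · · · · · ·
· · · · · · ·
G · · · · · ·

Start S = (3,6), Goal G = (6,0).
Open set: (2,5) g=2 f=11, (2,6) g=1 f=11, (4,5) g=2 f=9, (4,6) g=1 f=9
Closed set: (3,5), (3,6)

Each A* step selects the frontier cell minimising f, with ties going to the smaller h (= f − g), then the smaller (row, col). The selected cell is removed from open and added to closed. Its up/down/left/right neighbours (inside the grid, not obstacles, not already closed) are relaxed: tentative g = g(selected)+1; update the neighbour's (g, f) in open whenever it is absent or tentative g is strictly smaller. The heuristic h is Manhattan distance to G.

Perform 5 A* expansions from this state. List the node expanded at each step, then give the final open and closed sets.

step 1: expand (4,5) (f=9, h=7) → closed; open now [(2,5) g=2 f=11, (2,6) g=1 f=11, (4,4) g=3 f=9, (4,6) g=1 f=9, (5,5) g=3 f=9]
step 2: expand (4,4) (f=9, h=6) → closed; open now [(2,5) g=2 f=11, (2,6) g=1 f=11, (4,3) g=4 f=9, (4,6) g=1 f=9, (5,4) g=4 f=9, (5,5) g=3 f=9]
step 3: expand (4,3) (f=9, h=5) → closed; open now [(2,5) g=2 f=11, (2,6) g=1 f=11, (3,3) g=5 f=11, (4,2) g=5 f=9, (4,6) g=1 f=9, (5,3) g=5 f=9, (5,4) g=4 f=9, (5,5) g=3 f=9]
step 4: expand (4,2) (f=9, h=4) → closed; open now [(2,5) g=2 f=11, (2,6) g=1 f=11, (3,2) g=6 f=11, (3,3) g=5 f=11, (4,1) g=6 f=9, (4,6) g=1 f=9, (5,2) g=6 f=9, (5,3) g=5 f=9, (5,4) g=4 f=9, (5,5) g=3 f=9]
step 5: expand (4,1) (f=9, h=3) → closed; open now [(2,5) g=2 f=11, (2,6) g=1 f=11, (3,1) g=7 f=11, (3,2) g=6 f=11, (3,3) g=5 f=11, (4,0) g=7 f=9, (4,6) g=1 f=9, (5,1) g=7 f=9, (5,2) g=6 f=9, (5,3) g=5 f=9, (5,4) g=4 f=9, (5,5) g=3 f=9]

order=[(4,5) → (4,4) → (4,3) → (4,2) → (4,1)]; open=[(2,5) g=2 f=11, (2,6) g=1 f=11, (3,1) g=7 f=11, (3,2) g=6 f=11, (3,3) g=5 f=11, (4,0) g=7 f=9, (4,6) g=1 f=9, (5,1) g=7 f=9, (5,2) g=6 f=9, (5,3) g=5 f=9, (5,4) g=4 f=9, (5,5) g=3 f=9]; closed=[(3,5), (3,6), (4,1), (4,2), (4,3), (4,4), (4,5)]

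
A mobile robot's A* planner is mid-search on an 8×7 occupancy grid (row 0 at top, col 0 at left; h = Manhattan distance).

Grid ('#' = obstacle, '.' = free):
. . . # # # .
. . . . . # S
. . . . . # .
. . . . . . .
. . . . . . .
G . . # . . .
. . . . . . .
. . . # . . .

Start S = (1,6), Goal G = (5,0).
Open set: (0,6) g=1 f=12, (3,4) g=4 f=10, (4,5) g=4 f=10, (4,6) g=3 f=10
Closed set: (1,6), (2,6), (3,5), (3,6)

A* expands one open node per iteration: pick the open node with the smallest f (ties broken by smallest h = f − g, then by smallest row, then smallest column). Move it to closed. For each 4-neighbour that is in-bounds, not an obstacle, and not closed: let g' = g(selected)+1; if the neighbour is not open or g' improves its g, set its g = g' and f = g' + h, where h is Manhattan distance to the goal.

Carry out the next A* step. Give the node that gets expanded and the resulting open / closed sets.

expanded=(3,4); open=[(0,6) g=1 f=12, (2,4) g=5 f=12, (3,3) g=5 f=10, (4,4) g=5 f=10, (4,5) g=4 f=10, (4,6) g=3 f=10]; closed=[(1,6), (2,6), (3,4), (3,5), (3,6)]

step 1: expand (3,4) (f=10, h=6) → closed; open now [(0,6) g=1 f=12, (2,4) g=5 f=12, (3,3) g=5 f=10, (4,4) g=5 f=10, (4,5) g=4 f=10, (4,6) g=3 f=10]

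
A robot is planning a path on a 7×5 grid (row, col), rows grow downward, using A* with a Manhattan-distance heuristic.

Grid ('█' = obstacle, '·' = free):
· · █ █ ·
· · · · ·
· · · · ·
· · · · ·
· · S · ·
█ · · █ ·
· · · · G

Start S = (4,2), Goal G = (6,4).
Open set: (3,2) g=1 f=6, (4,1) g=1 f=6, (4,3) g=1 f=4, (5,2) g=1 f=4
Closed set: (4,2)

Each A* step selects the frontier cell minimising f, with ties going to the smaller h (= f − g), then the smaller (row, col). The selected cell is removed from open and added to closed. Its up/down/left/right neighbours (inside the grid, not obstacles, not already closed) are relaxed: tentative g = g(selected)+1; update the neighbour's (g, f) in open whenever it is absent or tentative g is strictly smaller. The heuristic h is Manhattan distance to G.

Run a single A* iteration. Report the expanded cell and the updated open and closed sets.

expanded=(4,3); open=[(3,2) g=1 f=6, (3,3) g=2 f=6, (4,1) g=1 f=6, (4,4) g=2 f=4, (5,2) g=1 f=4]; closed=[(4,2), (4,3)]

step 1: expand (4,3) (f=4, h=3) → closed; open now [(3,2) g=1 f=6, (3,3) g=2 f=6, (4,1) g=1 f=6, (4,4) g=2 f=4, (5,2) g=1 f=4]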